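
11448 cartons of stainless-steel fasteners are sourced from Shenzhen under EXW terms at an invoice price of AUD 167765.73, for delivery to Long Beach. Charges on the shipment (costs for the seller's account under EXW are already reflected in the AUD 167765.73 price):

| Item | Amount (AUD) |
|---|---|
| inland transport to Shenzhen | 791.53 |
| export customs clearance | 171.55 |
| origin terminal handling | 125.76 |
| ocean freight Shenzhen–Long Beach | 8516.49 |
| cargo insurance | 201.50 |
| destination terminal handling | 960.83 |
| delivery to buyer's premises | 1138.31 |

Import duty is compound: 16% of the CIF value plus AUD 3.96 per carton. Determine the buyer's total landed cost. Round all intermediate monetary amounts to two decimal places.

EXW: the seller makes goods available at their premises; the buyer bears all onward costs.
CIF value = EXW price + inland to port + export clearance + origin terminal + freight + insurance = 167765.73 + 791.53 + 171.55 + 125.76 + 8516.49 + 201.50 = 177572.56
Ad valorem component: 177572.56 × 16% = 28411.61
Specific component: 11448 × 3.96 = 45334.08
Import duty = 28411.61 + 45334.08 = 73745.69
Buyer bears: inland to port 791.53 + export clearance 171.55 + origin terminal 125.76 + freight 8516.49 + insurance 201.50 + destination terminal 960.83 + delivery 1138.31 + duty 73745.69 = 85651.66
Landed cost = invoice 167765.73 + 85651.66 = 253417.39

Total landed cost: AUD 253417.39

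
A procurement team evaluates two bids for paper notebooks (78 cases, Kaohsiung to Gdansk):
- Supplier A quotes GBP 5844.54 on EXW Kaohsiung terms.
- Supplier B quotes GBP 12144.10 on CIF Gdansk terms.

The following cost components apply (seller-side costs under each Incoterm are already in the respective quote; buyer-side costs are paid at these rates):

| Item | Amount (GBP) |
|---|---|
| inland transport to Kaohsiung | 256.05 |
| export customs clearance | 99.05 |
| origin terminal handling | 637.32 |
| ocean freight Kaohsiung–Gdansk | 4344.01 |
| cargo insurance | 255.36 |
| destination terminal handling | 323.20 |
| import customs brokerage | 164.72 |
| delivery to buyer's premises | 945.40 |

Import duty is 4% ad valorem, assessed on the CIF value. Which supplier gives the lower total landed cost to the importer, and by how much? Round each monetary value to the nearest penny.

Supplier A (EXW):
CIF value = EXW price + inland to port + export clearance + origin terminal + freight + insurance = 5844.54 + 256.05 + 99.05 + 637.32 + 4344.01 + 255.36 = 11436.33
Import duty = 11436.33 × 4% = 457.45
Buyer bears (A): 256.05 + 99.05 + 637.32 + 4344.01 + 255.36 + 323.20 + 164.72 + 945.40 = 7025.11
Landed cost (A) = invoice 5844.54 + 7025.11 + duty 457.45 = 13327.10
Supplier B (CIF):
The CIF price already equals the CIF value: 12144.10
Import duty = 12144.10 × 4% = 485.76
Buyer bears (B): 323.20 + 164.72 + 945.40 = 1433.32
Landed cost (B) = invoice 12144.10 + 1433.32 + duty 485.76 = 14063.18
Difference = |13327.10 − 14063.18| = 736.08

Supplier A is cheaper by GBP 736.08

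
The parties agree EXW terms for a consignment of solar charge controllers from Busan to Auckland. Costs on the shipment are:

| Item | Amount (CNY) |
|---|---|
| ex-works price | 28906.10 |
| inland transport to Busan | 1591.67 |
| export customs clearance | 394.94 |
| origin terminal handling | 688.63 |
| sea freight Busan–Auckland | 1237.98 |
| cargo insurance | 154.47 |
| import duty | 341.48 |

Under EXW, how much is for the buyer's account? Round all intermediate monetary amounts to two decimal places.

EXW: the seller makes goods available at their premises; the buyer bears all onward costs.
Seller's account: goods 28906.10 = 28906.10
Buyer's account: inland to port 1591.67 + export clearance 394.94 + origin terminal 688.63 + freight 1237.98 + insurance 154.47 + duty 341.48 = 4409.17

Buyer's account: CNY 4409.17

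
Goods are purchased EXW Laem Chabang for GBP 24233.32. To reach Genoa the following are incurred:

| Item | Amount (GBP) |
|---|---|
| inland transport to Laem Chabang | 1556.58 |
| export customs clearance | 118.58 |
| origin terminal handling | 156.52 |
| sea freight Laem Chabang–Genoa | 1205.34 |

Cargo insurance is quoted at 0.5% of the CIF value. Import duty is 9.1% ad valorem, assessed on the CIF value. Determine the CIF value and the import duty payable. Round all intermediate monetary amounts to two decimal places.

Let C be the CIF value. C = EXW price + pre-shipment costs + freight + 0.5% × C
C − 0.5% × C = 24233.32 + 1556.58 + 118.58 + 156.52 + 1205.34
0.995 × C = 27270.34
C = 27270.34 / 0.995 = 27407.38
Insurance premium = 0.5% × 27407.38 = 137.04
Import duty = 27407.38 × 9.1% = 2494.07

CIF value: GBP 27407.38; import duty: GBP 2494.07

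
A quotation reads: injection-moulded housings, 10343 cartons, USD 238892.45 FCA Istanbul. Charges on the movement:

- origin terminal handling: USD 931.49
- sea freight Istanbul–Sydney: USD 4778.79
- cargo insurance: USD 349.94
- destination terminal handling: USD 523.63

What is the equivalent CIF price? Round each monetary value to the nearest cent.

CIF price: USD 244952.67

Not relevant to the conversion: destination terminal — on the buyer under both terms; not part of either seller's price.
From FCA to CIF, the seller additionally bears: origin terminal, freight, insurance.
CIF price = 238892.45 + 931.49 + 4778.79 + 349.94 = 244952.67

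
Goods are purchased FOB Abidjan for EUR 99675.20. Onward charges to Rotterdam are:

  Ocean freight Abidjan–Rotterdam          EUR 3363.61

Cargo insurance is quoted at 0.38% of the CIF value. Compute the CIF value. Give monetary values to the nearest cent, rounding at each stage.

Let C be the CIF value. C = FOB price + freight + 0.38% × C
C − 0.38% × C = 99675.20 + 3363.61
0.9962 × C = 103038.81
C = 103038.81 / 0.9962 = 103431.85
Insurance premium = 0.38% × 103431.85 = 393.04

CIF value: EUR 103431.85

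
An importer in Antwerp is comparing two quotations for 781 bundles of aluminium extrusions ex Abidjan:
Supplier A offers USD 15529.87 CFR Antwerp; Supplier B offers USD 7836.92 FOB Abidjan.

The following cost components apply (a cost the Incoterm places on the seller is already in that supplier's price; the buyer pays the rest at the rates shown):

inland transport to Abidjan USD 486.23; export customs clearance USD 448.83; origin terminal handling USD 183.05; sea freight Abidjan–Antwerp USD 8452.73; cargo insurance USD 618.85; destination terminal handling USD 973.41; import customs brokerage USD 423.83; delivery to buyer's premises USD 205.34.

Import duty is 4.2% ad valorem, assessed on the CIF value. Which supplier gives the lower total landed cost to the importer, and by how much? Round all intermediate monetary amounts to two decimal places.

Supplier A is cheaper by USD 791.69

Supplier A (CFR):
CIF value = CFR price + insurance = 15529.87 + 618.85 = 16148.72
Import duty = 16148.72 × 4.2% = 678.25
Buyer bears (A): 618.85 + 973.41 + 423.83 + 205.34 = 2221.43
Landed cost (A) = invoice 15529.87 + 2221.43 + duty 678.25 = 18429.55
Supplier B (FOB):
CIF value = FOB price + freight + insurance = 7836.92 + 8452.73 + 618.85 = 16908.50
Import duty = 16908.50 × 4.2% = 710.16
Buyer bears (B): 8452.73 + 618.85 + 973.41 + 423.83 + 205.34 = 10674.16
Landed cost (B) = invoice 7836.92 + 10674.16 + duty 710.16 = 19221.24
Difference = |18429.55 − 19221.24| = 791.69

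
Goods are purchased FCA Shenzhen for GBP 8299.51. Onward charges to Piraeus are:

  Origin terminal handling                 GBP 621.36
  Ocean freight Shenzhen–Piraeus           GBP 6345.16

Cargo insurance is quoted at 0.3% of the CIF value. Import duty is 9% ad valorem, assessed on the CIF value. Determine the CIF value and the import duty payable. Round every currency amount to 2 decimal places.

CIF value: GBP 15311.97; import duty: GBP 1378.08

Let C be the CIF value. C = FCA price + pre-shipment costs + freight + 0.3% × C
C − 0.3% × C = 8299.51 + 621.36 + 6345.16
0.997 × C = 15266.03
C = 15266.03 / 0.997 = 15311.97
Insurance premium = 0.3% × 15311.97 = 45.94
Import duty = 15311.97 × 9% = 1378.08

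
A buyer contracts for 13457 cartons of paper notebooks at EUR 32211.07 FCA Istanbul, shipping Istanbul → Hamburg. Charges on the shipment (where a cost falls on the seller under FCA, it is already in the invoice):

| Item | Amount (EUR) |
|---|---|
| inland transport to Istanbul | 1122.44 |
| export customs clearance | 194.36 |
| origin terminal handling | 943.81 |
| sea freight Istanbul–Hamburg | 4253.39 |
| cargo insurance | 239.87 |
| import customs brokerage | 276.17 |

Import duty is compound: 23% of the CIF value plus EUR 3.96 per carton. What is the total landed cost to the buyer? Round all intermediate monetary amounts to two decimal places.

Total landed cost: EUR 99873.10

FCA: the seller delivers export-cleared goods to the carrier; the buyer bears costs from that point.
Already in the invoice (seller's account under FCA): inland to port, export clearance — exclude.
CIF value = FCA price + origin terminal + freight + insurance = 32211.07 + 943.81 + 4253.39 + 239.87 = 37648.14
Ad valorem component: 37648.14 × 23% = 8659.07
Specific component: 13457 × 3.96 = 53289.72
Import duty = 8659.07 + 53289.72 = 61948.79
Buyer bears: origin terminal 943.81 + freight 4253.39 + insurance 239.87 + brokerage 276.17 + duty 61948.79 = 67662.03
Landed cost = invoice 32211.07 + 67662.03 = 99873.10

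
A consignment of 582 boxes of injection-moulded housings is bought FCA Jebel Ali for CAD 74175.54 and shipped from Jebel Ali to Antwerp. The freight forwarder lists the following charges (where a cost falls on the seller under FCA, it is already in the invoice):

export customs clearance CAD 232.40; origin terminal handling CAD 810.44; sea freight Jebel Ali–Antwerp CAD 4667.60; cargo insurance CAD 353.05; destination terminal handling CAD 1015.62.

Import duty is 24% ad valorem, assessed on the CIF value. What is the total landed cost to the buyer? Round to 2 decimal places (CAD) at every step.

Total landed cost: CAD 100223.84

FCA: the seller delivers export-cleared goods to the carrier; the buyer bears costs from that point.
Already in the invoice (seller's account under FCA): export clearance — exclude.
CIF value = FCA price + origin terminal + freight + insurance = 74175.54 + 810.44 + 4667.60 + 353.05 = 80006.63
Import duty = 80006.63 × 24% = 19201.59
Buyer bears: origin terminal 810.44 + freight 4667.60 + insurance 353.05 + destination terminal 1015.62 + duty 19201.59 = 26048.30
Landed cost = invoice 74175.54 + 26048.30 = 100223.84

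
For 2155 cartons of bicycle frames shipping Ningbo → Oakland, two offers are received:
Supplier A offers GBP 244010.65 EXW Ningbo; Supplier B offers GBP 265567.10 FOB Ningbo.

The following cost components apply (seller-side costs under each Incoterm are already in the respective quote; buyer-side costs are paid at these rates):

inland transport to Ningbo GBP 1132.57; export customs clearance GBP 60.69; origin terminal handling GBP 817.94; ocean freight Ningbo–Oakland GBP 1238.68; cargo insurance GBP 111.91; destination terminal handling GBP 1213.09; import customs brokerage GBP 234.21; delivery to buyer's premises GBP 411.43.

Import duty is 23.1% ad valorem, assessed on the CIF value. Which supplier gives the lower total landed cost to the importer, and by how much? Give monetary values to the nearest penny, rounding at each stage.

Supplier A (EXW):
CIF value = EXW price + inland to port + export clearance + origin terminal + freight + insurance = 244010.65 + 1132.57 + 60.69 + 817.94 + 1238.68 + 111.91 = 247372.44
Import duty = 247372.44 × 23.1% = 57143.03
Buyer bears (A): 1132.57 + 60.69 + 817.94 + 1238.68 + 111.91 + 1213.09 + 234.21 + 411.43 = 5220.52
Landed cost (A) = invoice 244010.65 + 5220.52 + duty 57143.03 = 306374.20
Supplier B (FOB):
CIF value = FOB price + freight + insurance = 265567.10 + 1238.68 + 111.91 = 266917.69
Import duty = 266917.69 × 23.1% = 61657.99
Buyer bears (B): 1238.68 + 111.91 + 1213.09 + 234.21 + 411.43 = 3209.32
Landed cost (B) = invoice 265567.10 + 3209.32 + duty 61657.99 = 330434.41
Difference = |306374.20 − 330434.41| = 24060.21

Supplier A is cheaper by GBP 24060.21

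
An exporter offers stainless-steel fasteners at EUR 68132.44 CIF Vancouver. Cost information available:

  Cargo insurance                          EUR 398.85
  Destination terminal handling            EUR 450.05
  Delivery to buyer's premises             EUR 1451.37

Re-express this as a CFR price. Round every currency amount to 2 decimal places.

Not relevant to the conversion: destination terminal, delivery — on the buyer under both terms; not part of either seller's price.
From CIF to CFR, the seller no longer bears: insurance.
CFR price = 68132.44 − 398.85 = 67733.59

CFR price: EUR 67733.59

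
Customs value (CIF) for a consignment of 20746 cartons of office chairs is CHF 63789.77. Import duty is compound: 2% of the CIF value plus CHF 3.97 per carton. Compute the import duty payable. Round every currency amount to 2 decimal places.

Import duty: CHF 83637.42

Ad valorem component: 63789.77 × 2% = 1275.80
Specific component: 20746 × 3.97 = 82361.62
Import duty = 1275.80 + 82361.62 = 83637.42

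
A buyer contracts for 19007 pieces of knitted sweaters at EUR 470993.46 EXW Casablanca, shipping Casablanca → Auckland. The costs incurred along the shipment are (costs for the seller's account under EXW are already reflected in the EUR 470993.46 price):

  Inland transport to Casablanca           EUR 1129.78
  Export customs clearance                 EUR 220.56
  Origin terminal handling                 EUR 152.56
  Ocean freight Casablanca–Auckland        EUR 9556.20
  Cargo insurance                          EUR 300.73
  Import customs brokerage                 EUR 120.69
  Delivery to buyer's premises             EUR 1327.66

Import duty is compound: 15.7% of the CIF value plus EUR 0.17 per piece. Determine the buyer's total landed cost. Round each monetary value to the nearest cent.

EXW: the seller makes goods available at their premises; the buyer bears all onward costs.
CIF value = EXW price + inland to port + export clearance + origin terminal + freight + insurance = 470993.46 + 1129.78 + 220.56 + 152.56 + 9556.20 + 300.73 = 482353.29
Ad valorem component: 482353.29 × 15.7% = 75729.47
Specific component: 19007 × 0.17 = 3231.19
Import duty = 75729.47 + 3231.19 = 78960.66
Buyer bears: inland to port 1129.78 + export clearance 220.56 + origin terminal 152.56 + freight 9556.20 + insurance 300.73 + brokerage 120.69 + delivery 1327.66 + duty 78960.66 = 91768.84
Landed cost = invoice 470993.46 + 91768.84 = 562762.30

Total landed cost: EUR 562762.30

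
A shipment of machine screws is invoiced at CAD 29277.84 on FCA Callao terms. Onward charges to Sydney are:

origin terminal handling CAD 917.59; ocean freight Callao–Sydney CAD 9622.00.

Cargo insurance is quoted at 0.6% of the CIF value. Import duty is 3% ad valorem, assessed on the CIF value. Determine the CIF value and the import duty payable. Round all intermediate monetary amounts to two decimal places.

Let C be the CIF value. C = FCA price + pre-shipment costs + freight + 0.6% × C
C − 0.6% × C = 29277.84 + 917.59 + 9622.00
0.994 × C = 39817.43
C = 39817.43 / 0.994 = 40057.78
Insurance premium = 0.6% × 40057.78 = 240.35
Import duty = 40057.78 × 3% = 1201.73

CIF value: CAD 40057.78; import duty: CAD 1201.73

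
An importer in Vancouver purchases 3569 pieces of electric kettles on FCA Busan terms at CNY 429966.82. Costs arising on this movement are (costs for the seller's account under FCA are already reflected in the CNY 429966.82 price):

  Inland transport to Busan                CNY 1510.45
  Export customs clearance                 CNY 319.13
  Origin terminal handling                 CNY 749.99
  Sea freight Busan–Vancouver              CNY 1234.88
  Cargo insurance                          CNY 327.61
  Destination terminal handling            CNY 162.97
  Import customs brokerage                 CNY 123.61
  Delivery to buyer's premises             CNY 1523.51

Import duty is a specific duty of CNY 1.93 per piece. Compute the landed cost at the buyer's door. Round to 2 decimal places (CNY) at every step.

FCA: the seller delivers export-cleared goods to the carrier; the buyer bears costs from that point.
Already in the invoice (seller's account under FCA): inland to port, export clearance — exclude.
CIF value = FCA price + origin terminal + freight + insurance = 429966.82 + 749.99 + 1234.88 + 327.61 = 432279.30
Import duty = 3569 × 1.93 = 6888.17
Buyer bears: origin terminal 749.99 + freight 1234.88 + insurance 327.61 + destination terminal 162.97 + brokerage 123.61 + delivery 1523.51 + duty 6888.17 = 11010.74
Landed cost = invoice 429966.82 + 11010.74 = 440977.56

Total landed cost: CNY 440977.56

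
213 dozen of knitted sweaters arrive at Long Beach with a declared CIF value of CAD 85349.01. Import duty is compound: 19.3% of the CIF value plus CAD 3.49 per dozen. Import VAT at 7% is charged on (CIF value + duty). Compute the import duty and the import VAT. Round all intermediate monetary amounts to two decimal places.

Ad valorem component: 85349.01 × 19.3% = 16472.36
Specific component: 213 × 3.49 = 743.37
Import duty = 16472.36 + 743.37 = 17215.73
VAT base = CIF + duty = 85349.01 + 17215.73 = 102564.74
Import VAT = 102564.74 × 7% = 7179.53

Import duty: CAD 17215.73; import VAT: CAD 7179.53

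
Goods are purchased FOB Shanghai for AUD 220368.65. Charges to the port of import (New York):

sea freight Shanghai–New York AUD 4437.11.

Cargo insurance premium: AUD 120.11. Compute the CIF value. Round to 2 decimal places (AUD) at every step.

CIF = FOB price + freight + insurance
CIF = 220368.65 + 4437.11 + 120.11 = 224925.87

CIF value: AUD 224925.87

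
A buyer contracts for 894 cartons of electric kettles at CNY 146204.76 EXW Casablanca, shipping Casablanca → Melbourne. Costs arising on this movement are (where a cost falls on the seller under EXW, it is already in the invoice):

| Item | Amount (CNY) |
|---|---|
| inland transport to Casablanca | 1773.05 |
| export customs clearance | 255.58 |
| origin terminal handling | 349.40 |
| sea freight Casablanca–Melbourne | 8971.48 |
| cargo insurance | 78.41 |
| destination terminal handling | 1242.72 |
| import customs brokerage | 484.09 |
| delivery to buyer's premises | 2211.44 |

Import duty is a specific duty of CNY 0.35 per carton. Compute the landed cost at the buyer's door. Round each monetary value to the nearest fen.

Total landed cost: CNY 161883.83

EXW: the seller makes goods available at their premises; the buyer bears all onward costs.
CIF value = EXW price + inland to port + export clearance + origin terminal + freight + insurance = 146204.76 + 1773.05 + 255.58 + 349.40 + 8971.48 + 78.41 = 157632.68
Import duty = 894 × 0.35 = 312.90
Buyer bears: inland to port 1773.05 + export clearance 255.58 + origin terminal 349.40 + freight 8971.48 + insurance 78.41 + destination terminal 1242.72 + brokerage 484.09 + delivery 2211.44 + duty 312.90 = 15679.07
Landed cost = invoice 146204.76 + 15679.07 = 161883.83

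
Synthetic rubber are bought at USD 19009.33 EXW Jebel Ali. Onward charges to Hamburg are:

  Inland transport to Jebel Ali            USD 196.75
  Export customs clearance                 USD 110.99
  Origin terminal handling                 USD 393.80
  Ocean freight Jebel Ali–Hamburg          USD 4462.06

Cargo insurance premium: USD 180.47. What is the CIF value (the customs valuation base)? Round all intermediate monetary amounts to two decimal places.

CIF = EXW price + pre-shipment costs + freight + insurance
CIF = 19009.33 + 196.75 + 110.99 + 393.80 + 4462.06 + 180.47 = 24353.40

CIF value: USD 24353.40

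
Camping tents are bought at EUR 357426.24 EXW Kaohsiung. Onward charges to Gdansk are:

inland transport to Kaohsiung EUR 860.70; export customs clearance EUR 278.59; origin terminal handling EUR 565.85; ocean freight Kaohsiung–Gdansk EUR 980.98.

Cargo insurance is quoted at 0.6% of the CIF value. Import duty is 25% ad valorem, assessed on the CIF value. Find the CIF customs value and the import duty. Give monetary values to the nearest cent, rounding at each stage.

CIF value: EUR 362286.08; import duty: EUR 90571.52

Let C be the CIF value. C = EXW price + pre-shipment costs + freight + 0.6% × C
C − 0.6% × C = 357426.24 + 860.70 + 278.59 + 565.85 + 980.98
0.994 × C = 360112.36
C = 360112.36 / 0.994 = 362286.08
Insurance premium = 0.6% × 362286.08 = 2173.72
Import duty = 362286.08 × 25% = 90571.52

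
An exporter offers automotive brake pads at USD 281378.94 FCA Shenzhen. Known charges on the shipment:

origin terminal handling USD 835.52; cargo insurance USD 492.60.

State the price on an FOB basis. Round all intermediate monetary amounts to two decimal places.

FOB price: USD 282214.46

Not relevant to the conversion: insurance — on the buyer under both terms; not part of either seller's price.
From FCA to FOB, the seller additionally bears: origin terminal.
FOB price = 281378.94 + 835.52 = 282214.46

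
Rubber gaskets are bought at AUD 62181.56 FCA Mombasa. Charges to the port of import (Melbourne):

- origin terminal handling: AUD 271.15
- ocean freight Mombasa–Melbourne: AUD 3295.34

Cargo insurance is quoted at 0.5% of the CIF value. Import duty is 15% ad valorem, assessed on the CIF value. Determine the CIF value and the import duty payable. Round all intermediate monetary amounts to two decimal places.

Let C be the CIF value. C = FCA price + pre-shipment costs + freight + 0.5% × C
C − 0.5% × C = 62181.56 + 271.15 + 3295.34
0.995 × C = 65748.05
C = 65748.05 / 0.995 = 66078.44
Insurance premium = 0.5% × 66078.44 = 330.39
Import duty = 66078.44 × 15% = 9911.77

CIF value: AUD 66078.44; import duty: AUD 9911.77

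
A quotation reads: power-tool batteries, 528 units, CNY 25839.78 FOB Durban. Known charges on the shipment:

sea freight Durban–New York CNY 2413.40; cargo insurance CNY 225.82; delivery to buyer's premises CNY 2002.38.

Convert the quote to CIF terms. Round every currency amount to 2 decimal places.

CIF price: CNY 28479.00

Not relevant to the conversion: delivery — on the buyer under both terms; not part of either seller's price.
From FOB to CIF, the seller additionally bears: freight, insurance.
CIF price = 25839.78 + 2413.40 + 225.82 = 28479.00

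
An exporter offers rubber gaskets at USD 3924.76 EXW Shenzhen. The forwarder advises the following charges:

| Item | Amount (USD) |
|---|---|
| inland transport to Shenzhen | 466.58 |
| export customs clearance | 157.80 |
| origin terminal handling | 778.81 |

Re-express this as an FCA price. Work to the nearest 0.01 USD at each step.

Not relevant to the conversion: origin terminal — on the buyer under both terms; not part of either seller's price.
From EXW to FCA, the seller additionally bears: inland to port, export clearance.
FCA price = 3924.76 + 466.58 + 157.80 = 4549.14

FCA price: USD 4549.14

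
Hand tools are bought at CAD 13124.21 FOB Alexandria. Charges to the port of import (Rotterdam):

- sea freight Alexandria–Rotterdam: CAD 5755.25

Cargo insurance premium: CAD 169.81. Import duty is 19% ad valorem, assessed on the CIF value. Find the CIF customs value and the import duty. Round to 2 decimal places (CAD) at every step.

CIF = FOB price + freight + insurance
CIF = 13124.21 + 5755.25 + 169.81 = 19049.27
Import duty = 19049.27 × 19% = 3619.36

CIF value: CAD 19049.27; import duty: CAD 3619.36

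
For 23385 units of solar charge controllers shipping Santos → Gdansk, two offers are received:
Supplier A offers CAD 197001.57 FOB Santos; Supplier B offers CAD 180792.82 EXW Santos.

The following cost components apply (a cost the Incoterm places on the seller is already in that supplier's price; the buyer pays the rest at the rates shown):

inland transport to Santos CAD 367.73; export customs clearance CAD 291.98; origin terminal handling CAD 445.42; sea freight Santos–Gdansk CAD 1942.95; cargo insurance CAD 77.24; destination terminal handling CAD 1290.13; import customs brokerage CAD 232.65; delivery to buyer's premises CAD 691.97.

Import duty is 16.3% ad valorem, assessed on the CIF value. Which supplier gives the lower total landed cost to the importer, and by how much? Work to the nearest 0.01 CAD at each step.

Supplier B is cheaper by CAD 17565.51

Supplier A (FOB):
CIF value = FOB price + freight + insurance = 197001.57 + 1942.95 + 77.24 = 199021.76
Import duty = 199021.76 × 16.3% = 32440.55
Buyer bears (A): 1942.95 + 77.24 + 1290.13 + 232.65 + 691.97 = 4234.94
Landed cost (A) = invoice 197001.57 + 4234.94 + duty 32440.55 = 233677.06
Supplier B (EXW):
CIF value = EXW price + inland to port + export clearance + origin terminal + freight + insurance = 180792.82 + 367.73 + 291.98 + 445.42 + 1942.95 + 77.24 = 183918.14
Import duty = 183918.14 × 16.3% = 29978.66
Buyer bears (B): 367.73 + 291.98 + 445.42 + 1942.95 + 77.24 + 1290.13 + 232.65 + 691.97 = 5340.07
Landed cost (B) = invoice 180792.82 + 5340.07 + duty 29978.66 = 216111.55
Difference = |233677.06 − 216111.55| = 17565.51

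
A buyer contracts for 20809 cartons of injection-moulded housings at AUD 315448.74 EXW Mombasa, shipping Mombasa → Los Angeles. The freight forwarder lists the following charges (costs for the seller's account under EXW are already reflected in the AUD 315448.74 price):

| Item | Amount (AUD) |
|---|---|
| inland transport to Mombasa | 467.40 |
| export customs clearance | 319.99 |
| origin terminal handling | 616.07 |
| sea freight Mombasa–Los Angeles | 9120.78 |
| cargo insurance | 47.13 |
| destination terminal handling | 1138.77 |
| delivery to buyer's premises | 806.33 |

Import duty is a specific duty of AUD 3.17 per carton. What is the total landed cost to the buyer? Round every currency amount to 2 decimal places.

Total landed cost: AUD 393929.74

EXW: the seller makes goods available at their premises; the buyer bears all onward costs.
CIF value = EXW price + inland to port + export clearance + origin terminal + freight + insurance = 315448.74 + 467.40 + 319.99 + 616.07 + 9120.78 + 47.13 = 326020.11
Import duty = 20809 × 3.17 = 65964.53
Buyer bears: inland to port 467.40 + export clearance 319.99 + origin terminal 616.07 + freight 9120.78 + insurance 47.13 + destination terminal 1138.77 + delivery 806.33 + duty 65964.53 = 78481.00
Landed cost = invoice 315448.74 + 78481.00 = 393929.74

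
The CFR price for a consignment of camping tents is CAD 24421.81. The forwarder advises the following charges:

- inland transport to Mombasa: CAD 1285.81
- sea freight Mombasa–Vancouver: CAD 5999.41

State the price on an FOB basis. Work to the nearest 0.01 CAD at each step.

Not relevant to the conversion: inland to port — on the seller under both CFR and FOB; already in the CFR price and stays in the FOB price.
From CFR to FOB, the seller no longer bears: freight.
FOB price = 24421.81 − 5999.41 = 18422.40

FOB price: CAD 18422.40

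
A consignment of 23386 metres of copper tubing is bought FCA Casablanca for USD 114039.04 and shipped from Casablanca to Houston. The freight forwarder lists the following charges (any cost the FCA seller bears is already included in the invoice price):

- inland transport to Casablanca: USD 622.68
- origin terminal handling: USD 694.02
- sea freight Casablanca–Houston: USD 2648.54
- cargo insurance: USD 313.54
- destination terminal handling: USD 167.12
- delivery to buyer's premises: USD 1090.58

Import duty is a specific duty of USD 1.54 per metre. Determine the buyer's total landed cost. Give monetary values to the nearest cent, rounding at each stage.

FCA: the seller delivers export-cleared goods to the carrier; the buyer bears costs from that point.
Already in the invoice (seller's account under FCA): inland to port — exclude.
CIF value = FCA price + origin terminal + freight + insurance = 114039.04 + 694.02 + 2648.54 + 313.54 = 117695.14
Import duty = 23386 × 1.54 = 36014.44
Buyer bears: origin terminal 694.02 + freight 2648.54 + insurance 313.54 + destination terminal 167.12 + delivery 1090.58 + duty 36014.44 = 40928.24
Landed cost = invoice 114039.04 + 40928.24 = 154967.28

Total landed cost: USD 154967.28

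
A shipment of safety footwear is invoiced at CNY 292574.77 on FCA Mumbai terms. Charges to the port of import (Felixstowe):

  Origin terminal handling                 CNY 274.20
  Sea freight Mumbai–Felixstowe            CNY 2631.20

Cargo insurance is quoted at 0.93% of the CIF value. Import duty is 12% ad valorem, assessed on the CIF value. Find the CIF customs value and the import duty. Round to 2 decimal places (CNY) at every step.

Let C be the CIF value. C = FCA price + pre-shipment costs + freight + 0.93% × C
C − 0.93% × C = 292574.77 + 274.20 + 2631.20
0.9907 × C = 295480.17
C = 295480.17 / 0.9907 = 298253.93
Insurance premium = 0.93% × 298253.93 = 2773.76
Import duty = 298253.93 × 12% = 35790.47

CIF value: CNY 298253.93; import duty: CNY 35790.47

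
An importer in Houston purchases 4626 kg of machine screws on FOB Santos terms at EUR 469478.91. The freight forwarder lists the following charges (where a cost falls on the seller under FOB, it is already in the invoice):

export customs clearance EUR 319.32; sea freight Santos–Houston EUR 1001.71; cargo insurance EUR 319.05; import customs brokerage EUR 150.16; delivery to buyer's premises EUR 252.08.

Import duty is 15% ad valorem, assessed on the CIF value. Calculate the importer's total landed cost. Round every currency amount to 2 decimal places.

FOB: the seller bears costs until goods are on board at the origin port; the buyer bears freight, insurance and all costs thereafter.
Already in the invoice (seller's account under FOB): export clearance — exclude.
CIF value = FOB price + freight + insurance = 469478.91 + 1001.71 + 319.05 = 470799.67
Import duty = 470799.67 × 15% = 70619.95
Buyer bears: freight 1001.71 + insurance 319.05 + brokerage 150.16 + delivery 252.08 + duty 70619.95 = 72342.95
Landed cost = invoice 469478.91 + 72342.95 = 541821.86

Total landed cost: EUR 541821.86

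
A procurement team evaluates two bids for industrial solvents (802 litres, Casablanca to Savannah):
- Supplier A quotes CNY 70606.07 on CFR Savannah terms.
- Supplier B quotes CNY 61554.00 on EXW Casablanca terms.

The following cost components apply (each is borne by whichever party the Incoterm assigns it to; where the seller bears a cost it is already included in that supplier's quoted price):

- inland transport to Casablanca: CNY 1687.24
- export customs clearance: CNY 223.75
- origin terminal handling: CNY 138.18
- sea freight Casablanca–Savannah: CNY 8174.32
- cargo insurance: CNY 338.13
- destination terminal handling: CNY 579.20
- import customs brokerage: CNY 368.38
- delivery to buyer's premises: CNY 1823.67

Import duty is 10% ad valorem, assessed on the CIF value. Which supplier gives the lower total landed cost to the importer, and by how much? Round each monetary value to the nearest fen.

Supplier A (CFR):
CIF value = CFR price + insurance = 70606.07 + 338.13 = 70944.20
Import duty = 70944.20 × 10% = 7094.42
Buyer bears (A): 338.13 + 579.20 + 368.38 + 1823.67 = 3109.38
Landed cost (A) = invoice 70606.07 + 3109.38 + duty 7094.42 = 80809.87
Supplier B (EXW):
CIF value = EXW price + inland to port + export clearance + origin terminal + freight + insurance = 61554.00 + 1687.24 + 223.75 + 138.18 + 8174.32 + 338.13 = 72115.62
Import duty = 72115.62 × 10% = 7211.56
Buyer bears (B): 1687.24 + 223.75 + 138.18 + 8174.32 + 338.13 + 579.20 + 368.38 + 1823.67 = 13332.87
Landed cost (B) = invoice 61554.00 + 13332.87 + duty 7211.56 = 82098.43
Difference = |80809.87 − 82098.43| = 1288.56

Supplier A is cheaper by CNY 1288.56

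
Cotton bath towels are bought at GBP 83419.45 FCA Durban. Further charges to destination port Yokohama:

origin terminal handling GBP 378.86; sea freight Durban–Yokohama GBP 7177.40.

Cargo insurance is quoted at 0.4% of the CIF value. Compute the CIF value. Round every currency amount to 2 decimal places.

Let C be the CIF value. C = FCA price + pre-shipment costs + freight + 0.4% × C
C − 0.4% × C = 83419.45 + 378.86 + 7177.40
0.996 × C = 90975.71
C = 90975.71 / 0.996 = 91341.07
Insurance premium = 0.4% × 91341.07 = 365.36

CIF value: GBP 91341.07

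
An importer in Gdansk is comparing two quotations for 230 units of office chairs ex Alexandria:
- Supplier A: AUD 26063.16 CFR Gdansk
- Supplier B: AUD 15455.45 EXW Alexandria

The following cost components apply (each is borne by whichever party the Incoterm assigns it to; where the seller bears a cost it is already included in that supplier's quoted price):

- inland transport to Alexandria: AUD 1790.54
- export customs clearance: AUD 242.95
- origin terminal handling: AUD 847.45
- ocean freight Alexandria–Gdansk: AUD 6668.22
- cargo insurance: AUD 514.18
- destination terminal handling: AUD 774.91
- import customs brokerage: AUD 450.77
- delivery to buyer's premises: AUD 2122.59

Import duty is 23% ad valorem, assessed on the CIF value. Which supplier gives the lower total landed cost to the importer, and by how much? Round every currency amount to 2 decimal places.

Supplier B is cheaper by AUD 1302.02

Supplier A (CFR):
CIF value = CFR price + insurance = 26063.16 + 514.18 = 26577.34
Import duty = 26577.34 × 23% = 6112.79
Buyer bears (A): 514.18 + 774.91 + 450.77 + 2122.59 = 3862.45
Landed cost (A) = invoice 26063.16 + 3862.45 + duty 6112.79 = 36038.40
Supplier B (EXW):
CIF value = EXW price + inland to port + export clearance + origin terminal + freight + insurance = 15455.45 + 1790.54 + 242.95 + 847.45 + 6668.22 + 514.18 = 25518.79
Import duty = 25518.79 × 23% = 5869.32
Buyer bears (B): 1790.54 + 242.95 + 847.45 + 6668.22 + 514.18 + 774.91 + 450.77 + 2122.59 = 13411.61
Landed cost (B) = invoice 15455.45 + 13411.61 + duty 5869.32 = 34736.38
Difference = |36038.40 − 34736.38| = 1302.02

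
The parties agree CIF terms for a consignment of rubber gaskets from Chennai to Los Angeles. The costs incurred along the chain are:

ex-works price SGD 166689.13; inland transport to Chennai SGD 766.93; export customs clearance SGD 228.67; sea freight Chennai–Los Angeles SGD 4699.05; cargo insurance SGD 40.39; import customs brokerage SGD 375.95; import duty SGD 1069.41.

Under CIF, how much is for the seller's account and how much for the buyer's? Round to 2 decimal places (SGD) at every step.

Seller: SGD 172424.17; buyer: SGD 1445.36

CIF: the seller pays costs through ocean freight and marine insurance to the destination port.
Seller's account: goods 166689.13 + inland to port 766.93 + export clearance 228.67 + freight 4699.05 + insurance 40.39 = 172424.17
Buyer's account: brokerage 375.95 + duty 1069.41 = 1445.36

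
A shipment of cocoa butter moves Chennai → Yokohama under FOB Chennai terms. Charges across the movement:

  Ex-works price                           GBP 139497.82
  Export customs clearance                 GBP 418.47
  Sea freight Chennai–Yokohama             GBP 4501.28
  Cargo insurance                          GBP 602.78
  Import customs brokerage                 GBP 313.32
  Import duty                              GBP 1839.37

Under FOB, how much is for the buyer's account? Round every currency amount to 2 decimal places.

Buyer's account: GBP 7256.75

FOB: the seller bears costs until goods are on board at the origin port; the buyer bears freight, insurance and all costs thereafter.
Seller's account: goods 139497.82 + export clearance 418.47 = 139916.29
Buyer's account: freight 4501.28 + insurance 602.78 + brokerage 313.32 + duty 1839.37 = 7256.75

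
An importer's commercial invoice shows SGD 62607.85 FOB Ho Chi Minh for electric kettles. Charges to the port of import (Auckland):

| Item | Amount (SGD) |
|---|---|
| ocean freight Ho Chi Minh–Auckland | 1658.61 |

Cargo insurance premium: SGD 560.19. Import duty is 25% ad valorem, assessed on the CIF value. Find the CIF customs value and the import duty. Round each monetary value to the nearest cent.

CIF = FOB price + freight + insurance
CIF = 62607.85 + 1658.61 + 560.19 = 64826.65
Import duty = 64826.65 × 25% = 16206.66

CIF value: SGD 64826.65; import duty: SGD 16206.66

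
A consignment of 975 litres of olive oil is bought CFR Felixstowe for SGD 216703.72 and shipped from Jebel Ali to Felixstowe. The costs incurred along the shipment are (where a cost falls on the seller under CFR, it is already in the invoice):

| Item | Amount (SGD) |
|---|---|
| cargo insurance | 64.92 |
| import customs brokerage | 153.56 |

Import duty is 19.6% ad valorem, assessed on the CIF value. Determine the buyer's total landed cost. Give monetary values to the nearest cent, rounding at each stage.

Total landed cost: SGD 259408.85

CFR: the seller pays costs through ocean freight to the destination port, but not insurance.
CIF value = CFR price + insurance = 216703.72 + 64.92 = 216768.64
Import duty = 216768.64 × 19.6% = 42486.65
Buyer bears: insurance 64.92 + brokerage 153.56 + duty 42486.65 = 42705.13
Landed cost = invoice 216703.72 + 42705.13 = 259408.85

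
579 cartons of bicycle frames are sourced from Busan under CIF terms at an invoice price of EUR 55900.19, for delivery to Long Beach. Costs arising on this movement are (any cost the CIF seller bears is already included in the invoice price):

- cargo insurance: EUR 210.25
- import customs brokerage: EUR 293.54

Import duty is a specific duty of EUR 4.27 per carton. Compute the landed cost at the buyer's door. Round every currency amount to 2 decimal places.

CIF: the seller pays costs through ocean freight and marine insurance to the destination port.
Already in the invoice (seller's account under CIF): insurance — exclude.
The CIF price already equals the CIF value: 55900.19
Import duty = 579 × 4.27 = 2472.33
Buyer bears: brokerage 293.54 + duty 2472.33 = 2765.87
Landed cost = invoice 55900.19 + 2765.87 = 58666.06

Total landed cost: EUR 58666.06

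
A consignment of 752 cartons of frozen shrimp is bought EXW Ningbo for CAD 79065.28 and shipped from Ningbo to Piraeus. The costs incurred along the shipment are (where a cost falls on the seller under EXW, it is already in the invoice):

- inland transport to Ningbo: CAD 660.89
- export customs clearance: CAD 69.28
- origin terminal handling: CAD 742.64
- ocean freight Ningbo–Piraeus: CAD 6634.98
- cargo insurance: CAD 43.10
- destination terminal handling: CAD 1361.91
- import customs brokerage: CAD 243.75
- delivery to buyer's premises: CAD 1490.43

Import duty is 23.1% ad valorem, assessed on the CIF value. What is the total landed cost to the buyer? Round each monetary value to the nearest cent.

Total landed cost: CAD 110459.20

EXW: the seller makes goods available at their premises; the buyer bears all onward costs.
CIF value = EXW price + inland to port + export clearance + origin terminal + freight + insurance = 79065.28 + 660.89 + 69.28 + 742.64 + 6634.98 + 43.10 = 87216.17
Import duty = 87216.17 × 23.1% = 20146.94
Buyer bears: inland to port 660.89 + export clearance 69.28 + origin terminal 742.64 + freight 6634.98 + insurance 43.10 + destination terminal 1361.91 + brokerage 243.75 + delivery 1490.43 + duty 20146.94 = 31393.92
Landed cost = invoice 79065.28 + 31393.92 = 110459.20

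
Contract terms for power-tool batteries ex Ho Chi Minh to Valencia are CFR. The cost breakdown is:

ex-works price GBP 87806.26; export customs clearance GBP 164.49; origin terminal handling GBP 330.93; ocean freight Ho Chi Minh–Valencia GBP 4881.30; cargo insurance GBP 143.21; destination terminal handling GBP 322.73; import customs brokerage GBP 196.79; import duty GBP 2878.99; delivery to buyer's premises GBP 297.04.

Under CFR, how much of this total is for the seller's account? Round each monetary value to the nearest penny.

Seller's account: GBP 93182.98

CFR: the seller pays costs through ocean freight to the destination port, but not insurance.
Seller's account: goods 87806.26 + export clearance 164.49 + origin terminal 330.93 + freight 4881.30 = 93182.98
Buyer's account: insurance 143.21 + destination terminal 322.73 + brokerage 196.79 + duty 2878.99 + delivery 297.04 = 3838.76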